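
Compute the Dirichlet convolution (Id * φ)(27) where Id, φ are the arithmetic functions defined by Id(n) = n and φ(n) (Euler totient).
(Id * φ)(27) = 81

Divisors of 27: [1, 3, 9, 27]. For each d | 27:
  d = 1: Id(1) · φ(27/1) = 1 · 18 = 18
  d = 3: Id(3) · φ(27/3) = 3 · 6 = 18
  d = 9: Id(9) · φ(27/9) = 9 · 2 = 18
  d = 27: Id(27) · φ(27/27) = 27 · 1 = 27
Summing: (Id * φ)(27) = 18 + 18 + 18 + 27 = 81.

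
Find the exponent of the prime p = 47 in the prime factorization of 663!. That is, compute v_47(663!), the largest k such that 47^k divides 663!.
v_47(663!) = 14

Legendre's formula: v_p(n!) = Σ_{k ≥ 1} ⌊n / p^k⌋. For p = 47, n = 663, the terms are:
  ⌊663/47^1⌋ = ⌊663/47⌋ = 14
(the next term ⌊663/47^2⌋ = 0, terminating the sum). Summing: v_47(663!) = 14 = 14.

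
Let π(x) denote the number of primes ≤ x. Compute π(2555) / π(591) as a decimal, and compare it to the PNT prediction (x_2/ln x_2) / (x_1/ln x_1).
π(2555)/π(591) = 374/107 ≈ 3.4953;  PNT prediction ≈ 3.5165.

π(591) = 107 and π(2555) = 374, so π(2555)/π(591) ≈ 3.4953. The PNT-predicted ratio is (2555/ln(2555)) / (591/ln(591)) ≈ 3.5165. The two agree to within a few percent, as expected.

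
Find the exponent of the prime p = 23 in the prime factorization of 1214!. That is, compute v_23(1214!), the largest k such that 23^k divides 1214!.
v_23(1214!) = 54

Legendre's formula: v_p(n!) = Σ_{k ≥ 1} ⌊n / p^k⌋. For p = 23, n = 1214, the terms are:
  ⌊1214/23^1⌋ = ⌊1214/23⌋ = 52
  ⌊1214/23^2⌋ = ⌊1214/529⌋ = 2
(the next term ⌊1214/23^3⌋ = 0, terminating the sum). Summing: v_23(1214!) = 52 + 2 = 54.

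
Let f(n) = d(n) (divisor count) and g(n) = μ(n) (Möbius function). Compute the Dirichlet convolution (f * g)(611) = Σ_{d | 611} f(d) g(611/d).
(d * μ)(611) = 1

Divisors of 611: [1, 13, 47, 611]. For each d | 611:
  d = 1: d(1) · μ(611/1) = 1 · 1 = 1
  d = 13: d(13) · μ(611/13) = 2 · -1 = -2
  d = 47: d(47) · μ(611/47) = 2 · -1 = -2
  d = 611: d(611) · μ(611/611) = 4 · 1 = 4
Summing: (d * μ)(611) = 1 + -2 + -2 + 4 = 1.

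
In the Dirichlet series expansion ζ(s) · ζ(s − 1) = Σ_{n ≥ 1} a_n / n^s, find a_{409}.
σ(409) = 410

In the product (Σ m^0/m^s)(Σ k / k^s) = Σ (Σ_{d | n} d) / n^s, the coefficient of 1/n^s is σ(n) = Σ_{d | n} d. For n = 409, divisors are [1, 409]; summing: σ(409) = 410.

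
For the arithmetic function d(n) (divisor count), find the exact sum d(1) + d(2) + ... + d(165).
Σ_{n ≤ 165} d(n) = 872

Compute d(n) for each 1 ≤ n ≤ 165: d(1) = 1, d(2) = 2, d(3) = 2, d(4) = 3, d(5) = 2, d(6) = 4, d(7) = 2, d(8) = 4, d(9) = 3, d(10) = 4, d(11) = 2, d(12) = 6, d(13) = 2, d(14) = 4, d(15) = 4, d(16) = 5, d(17) = 2, d(18) = 6, d(19) = 2, d(20) = 6, d(21) = 4, d(22) = 4, d(23) = 2, d(24) = 8, d(25) = 3, d(26) = 4, d(27) = 4, d(28) = 6, d(29) = 2, d(30) = 8, d(31) = 2, d(32) = 6, d(33) = 4, d(34) = 4, d(35) = 4, d(36) = 9, d(37) = 2, d(38) = 4, d(39) = 4, d(40) = 8, d(41) = 2, d(42) = 8, d(43) = 2, d(44) = 6, d(45) = 6, d(46) = 4, d(47) = 2, d(48) = 10, d(49) = 3, d(50) = 6, d(51) = 4, d(52) = 6, d(53) = 2, d(54) = 8, d(55) = 4, d(56) = 8, d(57) = 4, d(58) = 4, d(59) = 2, d(60) = 12, d(61) = 2, d(62) = 4, d(63) = 6, d(64) = 7, d(65) = 4, d(66) = 8, d(67) = 2, d(68) = 6, d(69) = 4, d(70) = 8, d(71) = 2, d(72) = 12, d(73) = 2, d(74) = 4, d(75) = 6, d(76) = 6, d(77) = 4, d(78) = 8, d(79) = 2, d(80) = 10, d(81) = 5, d(82) = 4, d(83) = 2, d(84) = 12, d(85) = 4, d(86) = 4, d(87) = 4, d(88) = 8, d(89) = 2, d(90) = 12, d(91) = 4, d(92) = 6, d(93) = 4, d(94) = 4, d(95) = 4, d(96) = 12, d(97) = 2, d(98) = 6, d(99) = 6, d(100) = 9, d(101) = 2, d(102) = 8, d(103) = 2, d(104) = 8, d(105) = 8, d(106) = 4, d(107) = 2, d(108) = 12, d(109) = 2, d(110) = 8, d(111) = 4, d(112) = 10, d(113) = 2, d(114) = 8, d(115) = 4, d(116) = 6, d(117) = 6, d(118) = 4, d(119) = 4, d(120) = 16, d(121) = 3, d(122) = 4, d(123) = 4, d(124) = 6, d(125) = 4, d(126) = 12, d(127) = 2, d(128) = 8, d(129) = 4, d(130) = 8, d(131) = 2, d(132) = 12, d(133) = 4, d(134) = 4, d(135) = 8, d(136) = 8, d(137) = 2, d(138) = 8, d(139) = 2, d(140) = 12, d(141) = 4, d(142) = 4, d(143) = 4, d(144) = 15, d(145) = 4, d(146) = 4, d(147) = 6, d(148) = 6, d(149) = 2, d(150) = 12, d(151) = 2, d(152) = 8, d(153) = 6, d(154) = 8, d(155) = 4, d(156) = 12, d(157) = 2, d(158) = 4, d(159) = 4, d(160) = 12, d(161) = 4, d(162) = 10, d(163) = 2, d(164) = 6, d(165) = 8. Summing all 165 values: 872. (Dirichlet's divisor formula: Σ_{n ≤ x} d(n) = x ln(x) + (2γ − 1) x + O(√x). For x = 165, the asymptotic estimate is ≈ 867.96.)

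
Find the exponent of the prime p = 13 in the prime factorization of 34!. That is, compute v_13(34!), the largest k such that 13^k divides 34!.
v_13(34!) = 2

Legendre's formula: v_p(n!) = Σ_{k ≥ 1} ⌊n / p^k⌋. For p = 13, n = 34, the terms are:
  ⌊34/13^1⌋ = ⌊34/13⌋ = 2
(the next term ⌊34/13^2⌋ = 0, terminating the sum). Summing: v_13(34!) = 2 = 2.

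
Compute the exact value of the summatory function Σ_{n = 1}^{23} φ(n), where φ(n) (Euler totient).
Σ_{n ≤ 23} φ(n) = 172

Compute φ(n) for each 1 ≤ n ≤ 23: φ(1) = 1, φ(2) = 1, φ(3) = 2, φ(4) = 2, φ(5) = 4, φ(6) = 2, φ(7) = 6, φ(8) = 4, φ(9) = 6, φ(10) = 4, φ(11) = 10, φ(12) = 4, φ(13) = 12, φ(14) = 6, φ(15) = 8, φ(16) = 8, φ(17) = 16, φ(18) = 6, φ(19) = 18, φ(20) = 8, φ(21) = 12, φ(22) = 10, φ(23) = 22. Summing all 23 values: 172. (Average order: Σ_{n ≤ x} φ(n) ~ (3/π²) x². For x = 23, (3/π²)·23² ≈ 160.80.)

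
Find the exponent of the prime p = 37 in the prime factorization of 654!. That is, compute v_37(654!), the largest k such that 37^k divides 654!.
v_37(654!) = 17

Legendre's formula: v_p(n!) = Σ_{k ≥ 1} ⌊n / p^k⌋. For p = 37, n = 654, the terms are:
  ⌊654/37^1⌋ = ⌊654/37⌋ = 17
(the next term ⌊654/37^2⌋ = 0, terminating the sum). Summing: v_37(654!) = 17 = 17.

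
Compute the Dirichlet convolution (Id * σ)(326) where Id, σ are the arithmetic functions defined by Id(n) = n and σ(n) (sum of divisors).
(Id * σ)(326) = 1635

Divisors of 326: [1, 2, 163, 326]. For each d | 326:
  d = 1: Id(1) · σ(326/1) = 1 · 492 = 492
  d = 2: Id(2) · σ(326/2) = 2 · 164 = 328
  d = 163: Id(163) · σ(326/163) = 163 · 3 = 489
  d = 326: Id(326) · σ(326/326) = 326 · 1 = 326
Summing: (Id * σ)(326) = 492 + 328 + 489 + 326 = 1635.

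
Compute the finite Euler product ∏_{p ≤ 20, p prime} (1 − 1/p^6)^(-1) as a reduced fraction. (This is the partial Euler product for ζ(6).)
∏ = 99475806666511821483705625/97780003061374251090837504

The primes p ≤ 20 are [2, 3, 5, 7, 11, 13, 17, 19]. For each prime, (1 − 1/p^6)^(-1) = p^6 / (p^6 − 1). The product is (1 − 1/2^6)^(-1), (1 − 1/3^6)^(-1), (1 − 1/5^6)^(-1), (1 − 1/7^6)^(-1), (1 − 1/11^6)^(-1), (1 − 1/13^6)^(-1), (1 − 1/17^6)^(-1), (1 − 1/19^6)^(-1) = ∏ p^6 / (p^6 − 1) = 99475806666511821483705625/97780003061374251090837504.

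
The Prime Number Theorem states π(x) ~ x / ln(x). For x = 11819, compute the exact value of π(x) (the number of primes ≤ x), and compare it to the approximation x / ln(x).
π(11819) = 1416;  x/ln(x) ≈ 1260.36;  relative error ≈ 10.99%.

Directly count primes up to 11819: π(11819) = 1416. The PNT approximation gives 11819/ln(11819) ≈ 11819/9.37746 ≈ 1260.36. Relative error (π(x) − x/ln(x)) / π(x) ≈ 10.99%; the approximation is known to undercount slightly (Li(x) is a better estimate).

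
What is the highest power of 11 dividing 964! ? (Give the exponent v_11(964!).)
v_11(964!) = 94

Legendre's formula: v_p(n!) = Σ_{k ≥ 1} ⌊n / p^k⌋. For p = 11, n = 964, the terms are:
  ⌊964/11^1⌋ = ⌊964/11⌋ = 87
  ⌊964/11^2⌋ = ⌊964/121⌋ = 7
(the next term ⌊964/11^3⌋ = 0, terminating the sum). Summing: v_11(964!) = 87 + 7 = 94.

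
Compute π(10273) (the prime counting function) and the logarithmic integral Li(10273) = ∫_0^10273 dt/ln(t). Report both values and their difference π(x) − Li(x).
π(10273) = 1261;  Li(10273) ≈ 1275.73;  π(x) − Li(x) ≈ -14.73.

Direct count of primes ≤ 10273 gives π(10273) = 1261. Numerical evaluation of the logarithmic integral gives Li(10273) ≈ 1275.73. The difference π(x) − Li(x) ≈ -14.73 is typically negative for small/moderate x (Li(x) overestimates), though Littlewood's theorem shows this sign changes infinitely often.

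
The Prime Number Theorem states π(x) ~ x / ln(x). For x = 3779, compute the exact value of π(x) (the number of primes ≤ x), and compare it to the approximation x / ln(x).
π(3779) = 526;  x/ln(x) ≈ 458.77;  relative error ≈ 12.78%.

Directly count primes up to 3779: π(3779) = 526. The PNT approximation gives 3779/ln(3779) ≈ 3779/8.23721 ≈ 458.77. Relative error (π(x) − x/ln(x)) / π(x) ≈ 12.78%; the approximation is known to undercount slightly (Li(x) is a better estimate).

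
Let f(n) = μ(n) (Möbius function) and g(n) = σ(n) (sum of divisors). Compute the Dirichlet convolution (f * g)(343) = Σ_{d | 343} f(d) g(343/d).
(μ * σ)(343) = 343

Divisors of 343: [1, 7, 49, 343]. For each d | 343:
  d = 1: μ(1) · σ(343/1) = 1 · 400 = 400
  d = 7: μ(7) · σ(343/7) = -1 · 57 = -57
  d = 49: μ(49) · σ(343/49) = 0 · 8 = 0
  d = 343: μ(343) · σ(343/343) = 0 · 1 = 0
Summing: (μ * σ)(343) = 400 + -57 + 0 + 0 = 343.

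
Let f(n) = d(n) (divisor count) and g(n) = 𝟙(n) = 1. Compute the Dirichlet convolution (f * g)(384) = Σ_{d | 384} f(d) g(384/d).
(d * 𝟙)(384) = 108

Divisors of 384: [1, 2, 3, 4, 6, 8, 12, 16, 24, 32, 48, 64, 96, 128, 192, 384]. For each d | 384:
  d = 1: d(1) · 𝟙(384/1) = 1 · 1 = 1
  d = 2: d(2) · 𝟙(384/2) = 2 · 1 = 2
  d = 3: d(3) · 𝟙(384/3) = 2 · 1 = 2
  d = 4: d(4) · 𝟙(384/4) = 3 · 1 = 3
  d = 6: d(6) · 𝟙(384/6) = 4 · 1 = 4
  d = 8: d(8) · 𝟙(384/8) = 4 · 1 = 4
  d = 12: d(12) · 𝟙(384/12) = 6 · 1 = 6
  d = 16: d(16) · 𝟙(384/16) = 5 · 1 = 5
  d = 24: d(24) · 𝟙(384/24) = 8 · 1 = 8
  d = 32: d(32) · 𝟙(384/32) = 6 · 1 = 6
  d = 48: d(48) · 𝟙(384/48) = 10 · 1 = 10
  d = 64: d(64) · 𝟙(384/64) = 7 · 1 = 7
  d = 96: d(96) · 𝟙(384/96) = 12 · 1 = 12
  d = 128: d(128) · 𝟙(384/128) = 8 · 1 = 8
  d = 192: d(192) · 𝟙(384/192) = 14 · 1 = 14
  d = 384: d(384) · 𝟙(384/384) = 16 · 1 = 16
Summing: (d * 𝟙)(384) = 1 + 2 + 2 + 3 + 4 + 4 + 6 + 5 + 8 + 6 + 10 + 7 + 12 + 8 + 14 + 16 = 108.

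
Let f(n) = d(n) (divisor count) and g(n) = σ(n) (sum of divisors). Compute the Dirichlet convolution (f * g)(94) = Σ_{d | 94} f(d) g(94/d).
(d * σ)(94) = 250

Divisors of 94: [1, 2, 47, 94]. For each d | 94:
  d = 1: d(1) · σ(94/1) = 1 · 144 = 144
  d = 2: d(2) · σ(94/2) = 2 · 48 = 96
  d = 47: d(47) · σ(94/47) = 2 · 3 = 6
  d = 94: d(94) · σ(94/94) = 4 · 1 = 4
Summing: (d * σ)(94) = 144 + 96 + 6 + 4 = 250.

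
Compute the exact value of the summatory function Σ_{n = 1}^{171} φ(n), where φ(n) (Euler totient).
Σ_{n ≤ 171} φ(n) = 8938

Compute φ(n) for each 1 ≤ n ≤ 171: φ(1) = 1, φ(2) = 1, φ(3) = 2, φ(4) = 2, φ(5) = 4, φ(6) = 2, φ(7) = 6, φ(8) = 4, φ(9) = 6, φ(10) = 4, φ(11) = 10, φ(12) = 4, φ(13) = 12, φ(14) = 6, φ(15) = 8, φ(16) = 8, φ(17) = 16, φ(18) = 6, φ(19) = 18, φ(20) = 8, φ(21) = 12, φ(22) = 10, φ(23) = 22, φ(24) = 8, φ(25) = 20, φ(26) = 12, φ(27) = 18, φ(28) = 12, φ(29) = 28, φ(30) = 8, φ(31) = 30, φ(32) = 16, φ(33) = 20, φ(34) = 16, φ(35) = 24, φ(36) = 12, φ(37) = 36, φ(38) = 18, φ(39) = 24, φ(40) = 16, φ(41) = 40, φ(42) = 12, φ(43) = 42, φ(44) = 20, φ(45) = 24, φ(46) = 22, φ(47) = 46, φ(48) = 16, φ(49) = 42, φ(50) = 20, φ(51) = 32, φ(52) = 24, φ(53) = 52, φ(54) = 18, φ(55) = 40, φ(56) = 24, φ(57) = 36, φ(58) = 28, φ(59) = 58, φ(60) = 16, φ(61) = 60, φ(62) = 30, φ(63) = 36, φ(64) = 32, φ(65) = 48, φ(66) = 20, φ(67) = 66, φ(68) = 32, φ(69) = 44, φ(70) = 24, φ(71) = 70, φ(72) = 24, φ(73) = 72, φ(74) = 36, φ(75) = 40, φ(76) = 36, φ(77) = 60, φ(78) = 24, φ(79) = 78, φ(80) = 32, φ(81) = 54, φ(82) = 40, φ(83) = 82, φ(84) = 24, φ(85) = 64, φ(86) = 42, φ(87) = 56, φ(88) = 40, φ(89) = 88, φ(90) = 24, φ(91) = 72, φ(92) = 44, φ(93) = 60, φ(94) = 46, φ(95) = 72, φ(96) = 32, φ(97) = 96, φ(98) = 42, φ(99) = 60, φ(100) = 40, φ(101) = 100, φ(102) = 32, φ(103) = 102, φ(104) = 48, φ(105) = 48, φ(106) = 52, φ(107) = 106, φ(108) = 36, φ(109) = 108, φ(110) = 40, φ(111) = 72, φ(112) = 48, φ(113) = 112, φ(114) = 36, φ(115) = 88, φ(116) = 56, φ(117) = 72, φ(118) = 58, φ(119) = 96, φ(120) = 32, φ(121) = 110, φ(122) = 60, φ(123) = 80, φ(124) = 60, φ(125) = 100, φ(126) = 36, φ(127) = 126, φ(128) = 64, φ(129) = 84, φ(130) = 48, φ(131) = 130, φ(132) = 40, φ(133) = 108, φ(134) = 66, φ(135) = 72, φ(136) = 64, φ(137) = 136, φ(138) = 44, φ(139) = 138, φ(140) = 48, φ(141) = 92, φ(142) = 70, φ(143) = 120, φ(144) = 48, φ(145) = 112, φ(146) = 72, φ(147) = 84, φ(148) = 72, φ(149) = 148, φ(150) = 40, φ(151) = 150, φ(152) = 72, φ(153) = 96, φ(154) = 60, φ(155) = 120, φ(156) = 48, φ(157) = 156, φ(158) = 78, φ(159) = 104, φ(160) = 64, φ(161) = 132, φ(162) = 54, φ(163) = 162, φ(164) = 80, φ(165) = 80, φ(166) = 82, φ(167) = 166, φ(168) = 48, φ(169) = 156, φ(170) = 64, φ(171) = 108. Summing all 171 values: 8938. (Average order: Σ_{n ≤ x} φ(n) ~ (3/π²) x². For x = 171, (3/π²)·171² ≈ 8888.20.)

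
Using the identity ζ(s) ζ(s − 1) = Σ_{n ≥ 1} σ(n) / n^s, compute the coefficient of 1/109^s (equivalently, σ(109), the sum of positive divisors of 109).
σ(109) = 110

In the product (Σ m^0/m^s)(Σ k / k^s) = Σ (Σ_{d | n} d) / n^s, the coefficient of 1/n^s is σ(n) = Σ_{d | n} d. For n = 109, divisors are [1, 109]; summing: σ(109) = 110.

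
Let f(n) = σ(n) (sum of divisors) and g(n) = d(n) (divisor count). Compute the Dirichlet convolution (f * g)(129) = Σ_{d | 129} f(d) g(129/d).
(σ * d)(129) = 276

Divisors of 129: [1, 3, 43, 129]. For each d | 129:
  d = 1: σ(1) · d(129/1) = 1 · 4 = 4
  d = 3: σ(3) · d(129/3) = 4 · 2 = 8
  d = 43: σ(43) · d(129/43) = 44 · 2 = 88
  d = 129: σ(129) · d(129/129) = 176 · 1 = 176
Summing: (σ * d)(129) = 4 + 8 + 88 + 176 = 276.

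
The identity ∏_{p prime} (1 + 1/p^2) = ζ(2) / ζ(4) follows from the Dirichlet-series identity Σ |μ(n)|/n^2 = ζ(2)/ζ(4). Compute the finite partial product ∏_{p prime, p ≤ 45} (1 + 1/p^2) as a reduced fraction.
∏ = 783023736407200000000/517444490765057062977

The primes p ≤ 45 are [2, 3, 5, 7, 11, 13, 17, 19, 23, 29, 31, 37, 41, 43]. For each, (1 + 1/p^2) = (p^2 + 1)/p^2. Multiplying these fractions over p ∈ [2, 3, 5, 7, 11, 13, 17, 19, 23, 29, 31, 37, 41, 43] gives 783023736407200000000/517444490765057062977. (In the limit P → ∞ this tends to ζ(2)/ζ(4).)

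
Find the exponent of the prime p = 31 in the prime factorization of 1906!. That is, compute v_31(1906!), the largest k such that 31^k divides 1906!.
v_31(1906!) = 62

Legendre's formula: v_p(n!) = Σ_{k ≥ 1} ⌊n / p^k⌋. For p = 31, n = 1906, the terms are:
  ⌊1906/31^1⌋ = ⌊1906/31⌋ = 61
  ⌊1906/31^2⌋ = ⌊1906/961⌋ = 1
(the next term ⌊1906/31^3⌋ = 0, terminating the sum). Summing: v_31(1906!) = 61 + 1 = 62.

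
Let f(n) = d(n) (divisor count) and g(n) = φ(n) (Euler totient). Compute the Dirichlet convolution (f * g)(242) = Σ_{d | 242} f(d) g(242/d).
(d * φ)(242) = 399

Divisors of 242: [1, 2, 11, 22, 121, 242]. For each d | 242:
  d = 1: d(1) · φ(242/1) = 1 · 110 = 110
  d = 2: d(2) · φ(242/2) = 2 · 110 = 220
  d = 11: d(11) · φ(242/11) = 2 · 10 = 20
  d = 22: d(22) · φ(242/22) = 4 · 10 = 40
  d = 121: d(121) · φ(242/121) = 3 · 1 = 3
  d = 242: d(242) · φ(242/242) = 6 · 1 = 6
Summing: (d * φ)(242) = 110 + 220 + 20 + 40 + 3 + 6 = 399.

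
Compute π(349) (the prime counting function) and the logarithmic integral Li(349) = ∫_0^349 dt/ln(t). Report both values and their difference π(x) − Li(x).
π(349) = 70;  Li(349) ≈ 76.81;  π(x) − Li(x) ≈ -6.81.

Direct count of primes ≤ 349 gives π(349) = 70. Numerical evaluation of the logarithmic integral gives Li(349) ≈ 76.81. The difference π(x) − Li(x) ≈ -6.81 is typically negative for small/moderate x (Li(x) overestimates), though Littlewood's theorem shows this sign changes infinitely often.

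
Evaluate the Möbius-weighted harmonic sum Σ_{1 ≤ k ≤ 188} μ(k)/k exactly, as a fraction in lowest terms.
Σ μ(k)/k = -27041902300620416603296223594221152327628829604011718275600551594065857/5397346292805549782720214077673687806275517530364350655459511599582614290

Values of μ(k) for 1 ≤ k ≤ 188: μ(1) = 1, μ(2) = -1, μ(3) = -1, μ(5) = -1, μ(6) = 1, μ(7) = -1, μ(10) = 1, μ(11) = -1, μ(13) = -1, μ(14) = 1, μ(15) = 1, μ(17) = -1, μ(19) = -1, μ(21) = 1, μ(22) = 1, μ(23) = -1, μ(26) = 1, μ(29) = -1, μ(30) = -1, μ(31) = -1, μ(33) = 1, μ(34) = 1, μ(35) = 1, μ(37) = -1, μ(38) = 1, μ(39) = 1, μ(41) = -1, μ(42) = -1, μ(43) = -1, μ(46) = 1, μ(47) = -1, μ(51) = 1, μ(53) = -1, μ(55) = 1, μ(57) = 1, μ(58) = 1, μ(59) = -1, μ(61) = -1, μ(62) = 1, μ(65) = 1, μ(66) = -1, μ(67) = -1, μ(69) = 1, μ(70) = -1, μ(71) = -1, μ(73) = -1, μ(74) = 1, μ(77) = 1, μ(78) = -1, μ(79) = -1, μ(82) = 1, μ(83) = -1, μ(85) = 1, μ(86) = 1, μ(87) = 1, μ(89) = -1, μ(91) = 1, μ(93) = 1, μ(94) = 1, μ(95) = 1, μ(97) = -1, μ(101) = -1, μ(102) = -1, μ(103) = -1, μ(105) = -1, μ(106) = 1, μ(107) = -1, μ(109) = -1, μ(110) = -1, μ(111) = 1, μ(113) = -1, μ(114) = -1, μ(115) = 1, μ(118) = 1, μ(119) = 1, μ(122) = 1, μ(123) = 1, μ(127) = -1, μ(129) = 1, μ(130) = -1, μ(131) = -1, μ(133) = 1, μ(134) = 1, μ(137) = -1, μ(138) = -1, μ(139) = -1, μ(141) = 1, μ(142) = 1, μ(143) = 1, μ(145) = 1, μ(146) = 1, μ(149) = -1, μ(151) = -1, μ(154) = -1, μ(155) = 1, μ(157) = -1, μ(158) = 1, μ(159) = 1, μ(161) = 1, μ(163) = -1, μ(165) = -1, μ(166) = 1, μ(167) = -1, μ(170) = -1, μ(173) = -1, μ(174) = -1, μ(177) = 1, μ(178) = 1, μ(179) = -1, μ(181) = -1, μ(182) = -1, μ(183) = 1, μ(185) = 1, μ(186) = -1, μ(187) = 1, with μ = 0 on non-squarefree integers. Summing μ(k)/k for k where μ(k) ≠ 0 gives -27041902300620416603296223594221152327628829604011718275600551594065857/5397346292805549782720214077673687806275517530364350655459511599582614290 ≈ -0.0050. (PNT ⟺ this sum → 0 as n → ∞.)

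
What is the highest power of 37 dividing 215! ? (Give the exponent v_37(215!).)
v_37(215!) = 5

Legendre's formula: v_p(n!) = Σ_{k ≥ 1} ⌊n / p^k⌋. For p = 37, n = 215, the terms are:
  ⌊215/37^1⌋ = ⌊215/37⌋ = 5
(the next term ⌊215/37^2⌋ = 0, terminating the sum). Summing: v_37(215!) = 5 = 5.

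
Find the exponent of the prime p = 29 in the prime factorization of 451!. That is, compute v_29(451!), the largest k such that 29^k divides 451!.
v_29(451!) = 15

Legendre's formula: v_p(n!) = Σ_{k ≥ 1} ⌊n / p^k⌋. For p = 29, n = 451, the terms are:
  ⌊451/29^1⌋ = ⌊451/29⌋ = 15
(the next term ⌊451/29^2⌋ = 0, terminating the sum). Summing: v_29(451!) = 15 = 15.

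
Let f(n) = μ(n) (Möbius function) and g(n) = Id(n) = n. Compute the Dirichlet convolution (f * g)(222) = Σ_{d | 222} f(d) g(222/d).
(μ * Id)(222) = 72

Divisors of 222: [1, 2, 3, 6, 37, 74, 111, 222]. For each d | 222:
  d = 1: μ(1) · Id(222/1) = 1 · 222 = 222
  d = 2: μ(2) · Id(222/2) = -1 · 111 = -111
  d = 3: μ(3) · Id(222/3) = -1 · 74 = -74
  d = 6: μ(6) · Id(222/6) = 1 · 37 = 37
  d = 37: μ(37) · Id(222/37) = -1 · 6 = -6
  d = 74: μ(74) · Id(222/74) = 1 · 3 = 3
  d = 111: μ(111) · Id(222/111) = 1 · 2 = 2
  d = 222: μ(222) · Id(222/222) = -1 · 1 = -1
Summing: (μ * Id)(222) = 222 + -111 + -74 + 37 + -6 + 3 + 2 + -1 = 72.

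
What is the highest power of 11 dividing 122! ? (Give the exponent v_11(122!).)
v_11(122!) = 12

Legendre's formula: v_p(n!) = Σ_{k ≥ 1} ⌊n / p^k⌋. For p = 11, n = 122, the terms are:
  ⌊122/11^1⌋ = ⌊122/11⌋ = 11
  ⌊122/11^2⌋ = ⌊122/121⌋ = 1
(the next term ⌊122/11^3⌋ = 0, terminating the sum). Summing: v_11(122!) = 11 + 1 = 12.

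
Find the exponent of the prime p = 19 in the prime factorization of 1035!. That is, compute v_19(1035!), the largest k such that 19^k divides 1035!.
v_19(1035!) = 56

Legendre's formula: v_p(n!) = Σ_{k ≥ 1} ⌊n / p^k⌋. For p = 19, n = 1035, the terms are:
  ⌊1035/19^1⌋ = ⌊1035/19⌋ = 54
  ⌊1035/19^2⌋ = ⌊1035/361⌋ = 2
(the next term ⌊1035/19^3⌋ = 0, terminating the sum). Summing: v_19(1035!) = 54 + 2 = 56.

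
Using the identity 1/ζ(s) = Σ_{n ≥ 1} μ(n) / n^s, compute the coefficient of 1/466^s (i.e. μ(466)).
μ(466) = 1

Factor n = 466 = 2 · 233. μ(n) = 0 if any exponent ≥ 2 (not squarefree); otherwise μ(n) = (−1)^{ω(n)} where ω(n) is the number of distinct prime factors. Applying: μ(466) = 1.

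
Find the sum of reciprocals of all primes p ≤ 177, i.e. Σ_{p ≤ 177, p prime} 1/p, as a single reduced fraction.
Σ 1/p = 319420215161551700804173656907103406301944826032199624513259054823197/166589903787325219380851695350896256250980509594874862046961683989710

π(177) = 40, so the primes ≤ 177 are [2, 3, 5, 7, 11, 13, 17, 19, 23, 29, 31, 37, 41, 43, 47, 53, 59, 61, 67, 71, 73, 79, 83, 89, 97, 101, 103, 107, 109, 113, 127, 131, 137, 139, 149, 151, 157, 163, 167, 173]. Summing 1/p over these primes: 319420215161551700804173656907103406301944826032199624513259054823197/166589903787325219380851695350896256250980509594874862046961683989710 ≈ 1.9174. Mertens estimate ln ln(177) + 0.2615 ≈ 1.9056.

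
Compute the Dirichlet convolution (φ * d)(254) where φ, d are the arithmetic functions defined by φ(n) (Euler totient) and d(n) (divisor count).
(φ * d)(254) = 384

Divisors of 254: [1, 2, 127, 254]. For each d | 254:
  d = 1: φ(1) · d(254/1) = 1 · 4 = 4
  d = 2: φ(2) · d(254/2) = 1 · 2 = 2
  d = 127: φ(127) · d(254/127) = 126 · 2 = 252
  d = 254: φ(254) · d(254/254) = 126 · 1 = 126
Summing: (φ * d)(254) = 4 + 2 + 252 + 126 = 384.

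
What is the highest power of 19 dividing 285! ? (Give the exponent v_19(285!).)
v_19(285!) = 15

Legendre's formula: v_p(n!) = Σ_{k ≥ 1} ⌊n / p^k⌋. For p = 19, n = 285, the terms are:
  ⌊285/19^1⌋ = ⌊285/19⌋ = 15
(the next term ⌊285/19^2⌋ = 0, terminating the sum). Summing: v_19(285!) = 15 = 15.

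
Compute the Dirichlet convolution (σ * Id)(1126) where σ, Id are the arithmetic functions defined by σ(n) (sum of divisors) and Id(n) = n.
(σ * Id)(1126) = 5635

Divisors of 1126: [1, 2, 563, 1126]. For each d | 1126:
  d = 1: σ(1) · Id(1126/1) = 1 · 1126 = 1126
  d = 2: σ(2) · Id(1126/2) = 3 · 563 = 1689
  d = 563: σ(563) · Id(1126/563) = 564 · 2 = 1128
  d = 1126: σ(1126) · Id(1126/1126) = 1692 · 1 = 1692
Summing: (σ * Id)(1126) = 1126 + 1689 + 1128 + 1692 = 5635.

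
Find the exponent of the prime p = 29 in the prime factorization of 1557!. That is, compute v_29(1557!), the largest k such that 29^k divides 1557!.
v_29(1557!) = 54

Legendre's formula: v_p(n!) = Σ_{k ≥ 1} ⌊n / p^k⌋. For p = 29, n = 1557, the terms are:
  ⌊1557/29^1⌋ = ⌊1557/29⌋ = 53
  ⌊1557/29^2⌋ = ⌊1557/841⌋ = 1
(the next term ⌊1557/29^3⌋ = 0, terminating the sum). Summing: v_29(1557!) = 53 + 1 = 54.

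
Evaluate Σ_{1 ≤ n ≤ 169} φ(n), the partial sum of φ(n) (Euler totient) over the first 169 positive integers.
Σ_{n ≤ 169} φ(n) = 8766

Compute φ(n) for each 1 ≤ n ≤ 169: φ(1) = 1, φ(2) = 1, φ(3) = 2, φ(4) = 2, φ(5) = 4, φ(6) = 2, φ(7) = 6, φ(8) = 4, φ(9) = 6, φ(10) = 4, φ(11) = 10, φ(12) = 4, φ(13) = 12, φ(14) = 6, φ(15) = 8, φ(16) = 8, φ(17) = 16, φ(18) = 6, φ(19) = 18, φ(20) = 8, φ(21) = 12, φ(22) = 10, φ(23) = 22, φ(24) = 8, φ(25) = 20, φ(26) = 12, φ(27) = 18, φ(28) = 12, φ(29) = 28, φ(30) = 8, φ(31) = 30, φ(32) = 16, φ(33) = 20, φ(34) = 16, φ(35) = 24, φ(36) = 12, φ(37) = 36, φ(38) = 18, φ(39) = 24, φ(40) = 16, φ(41) = 40, φ(42) = 12, φ(43) = 42, φ(44) = 20, φ(45) = 24, φ(46) = 22, φ(47) = 46, φ(48) = 16, φ(49) = 42, φ(50) = 20, φ(51) = 32, φ(52) = 24, φ(53) = 52, φ(54) = 18, φ(55) = 40, φ(56) = 24, φ(57) = 36, φ(58) = 28, φ(59) = 58, φ(60) = 16, φ(61) = 60, φ(62) = 30, φ(63) = 36, φ(64) = 32, φ(65) = 48, φ(66) = 20, φ(67) = 66, φ(68) = 32, φ(69) = 44, φ(70) = 24, φ(71) = 70, φ(72) = 24, φ(73) = 72, φ(74) = 36, φ(75) = 40, φ(76) = 36, φ(77) = 60, φ(78) = 24, φ(79) = 78, φ(80) = 32, φ(81) = 54, φ(82) = 40, φ(83) = 82, φ(84) = 24, φ(85) = 64, φ(86) = 42, φ(87) = 56, φ(88) = 40, φ(89) = 88, φ(90) = 24, φ(91) = 72, φ(92) = 44, φ(93) = 60, φ(94) = 46, φ(95) = 72, φ(96) = 32, φ(97) = 96, φ(98) = 42, φ(99) = 60, φ(100) = 40, φ(101) = 100, φ(102) = 32, φ(103) = 102, φ(104) = 48, φ(105) = 48, φ(106) = 52, φ(107) = 106, φ(108) = 36, φ(109) = 108, φ(110) = 40, φ(111) = 72, φ(112) = 48, φ(113) = 112, φ(114) = 36, φ(115) = 88, φ(116) = 56, φ(117) = 72, φ(118) = 58, φ(119) = 96, φ(120) = 32, φ(121) = 110, φ(122) = 60, φ(123) = 80, φ(124) = 60, φ(125) = 100, φ(126) = 36, φ(127) = 126, φ(128) = 64, φ(129) = 84, φ(130) = 48, φ(131) = 130, φ(132) = 40, φ(133) = 108, φ(134) = 66, φ(135) = 72, φ(136) = 64, φ(137) = 136, φ(138) = 44, φ(139) = 138, φ(140) = 48, φ(141) = 92, φ(142) = 70, φ(143) = 120, φ(144) = 48, φ(145) = 112, φ(146) = 72, φ(147) = 84, φ(148) = 72, φ(149) = 148, φ(150) = 40, φ(151) = 150, φ(152) = 72, φ(153) = 96, φ(154) = 60, φ(155) = 120, φ(156) = 48, φ(157) = 156, φ(158) = 78, φ(159) = 104, φ(160) = 64, φ(161) = 132, φ(162) = 54, φ(163) = 162, φ(164) = 80, φ(165) = 80, φ(166) = 82, φ(167) = 166, φ(168) = 48, φ(169) = 156. Summing all 169 values: 8766. (Average order: Σ_{n ≤ x} φ(n) ~ (3/π²) x². For x = 169, (3/π²)·169² ≈ 8681.50.)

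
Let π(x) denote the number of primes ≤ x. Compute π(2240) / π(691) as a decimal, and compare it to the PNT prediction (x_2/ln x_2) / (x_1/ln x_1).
π(2240)/π(691) = 333/125 ≈ 2.6640;  PNT prediction ≈ 2.7475.

π(691) = 125 and π(2240) = 333, so π(2240)/π(691) ≈ 2.6640. The PNT-predicted ratio is (2240/ln(2240)) / (691/ln(691)) ≈ 2.7475. The two agree to within a few percent, as expected.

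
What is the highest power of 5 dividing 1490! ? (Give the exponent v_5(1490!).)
v_5(1490!) = 370

Legendre's formula: v_p(n!) = Σ_{k ≥ 1} ⌊n / p^k⌋. For p = 5, n = 1490, the terms are:
  ⌊1490/5^1⌋ = ⌊1490/5⌋ = 298
  ⌊1490/5^2⌋ = ⌊1490/25⌋ = 59
  ⌊1490/5^3⌋ = ⌊1490/125⌋ = 11
  ⌊1490/5^4⌋ = ⌊1490/625⌋ = 2
(the next term ⌊1490/5^5⌋ = 0, terminating the sum). Summing: v_5(1490!) = 298 + 59 + 11 + 2 = 370.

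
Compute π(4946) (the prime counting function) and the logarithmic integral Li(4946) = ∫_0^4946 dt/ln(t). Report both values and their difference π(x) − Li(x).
π(4946) = 661;  Li(4946) ≈ 677.94;  π(x) − Li(x) ≈ -16.94.

Direct count of primes ≤ 4946 gives π(4946) = 661. Numerical evaluation of the logarithmic integral gives Li(4946) ≈ 677.94. The difference π(x) − Li(x) ≈ -16.94 is typically negative for small/moderate x (Li(x) overestimates), though Littlewood's theorem shows this sign changes infinitely often.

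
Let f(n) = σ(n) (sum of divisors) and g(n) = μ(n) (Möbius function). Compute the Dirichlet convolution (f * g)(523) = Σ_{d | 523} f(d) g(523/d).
(σ * μ)(523) = 523

Divisors of 523: [1, 523]. For each d | 523:
  d = 1: σ(1) · μ(523/1) = 1 · -1 = -1
  d = 523: σ(523) · μ(523/523) = 524 · 1 = 524
Summing: (σ * μ)(523) = -1 + 524 = 523.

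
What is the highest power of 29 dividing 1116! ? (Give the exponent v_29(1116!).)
v_29(1116!) = 39

Legendre's formula: v_p(n!) = Σ_{k ≥ 1} ⌊n / p^k⌋. For p = 29, n = 1116, the terms are:
  ⌊1116/29^1⌋ = ⌊1116/29⌋ = 38
  ⌊1116/29^2⌋ = ⌊1116/841⌋ = 1
(the next term ⌊1116/29^3⌋ = 0, terminating the sum). Summing: v_29(1116!) = 38 + 1 = 39.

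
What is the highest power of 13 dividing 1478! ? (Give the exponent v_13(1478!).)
v_13(1478!) = 121

Legendre's formula: v_p(n!) = Σ_{k ≥ 1} ⌊n / p^k⌋. For p = 13, n = 1478, the terms are:
  ⌊1478/13^1⌋ = ⌊1478/13⌋ = 113
  ⌊1478/13^2⌋ = ⌊1478/169⌋ = 8
(the next term ⌊1478/13^3⌋ = 0, terminating the sum). Summing: v_13(1478!) = 113 + 8 = 121.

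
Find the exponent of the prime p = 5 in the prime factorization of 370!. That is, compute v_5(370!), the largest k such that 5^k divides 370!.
v_5(370!) = 90

Legendre's formula: v_p(n!) = Σ_{k ≥ 1} ⌊n / p^k⌋. For p = 5, n = 370, the terms are:
  ⌊370/5^1⌋ = ⌊370/5⌋ = 74
  ⌊370/5^2⌋ = ⌊370/25⌋ = 14
  ⌊370/5^3⌋ = ⌊370/125⌋ = 2
(the next term ⌊370/5^4⌋ = 0, terminating the sum). Summing: v_5(370!) = 74 + 14 + 2 = 90.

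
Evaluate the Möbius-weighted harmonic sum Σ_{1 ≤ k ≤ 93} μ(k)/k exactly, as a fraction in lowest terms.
Σ μ(k)/k = 160646574025887074368700140133097/7922913965448516923550179200452770

Values of μ(k) for 1 ≤ k ≤ 93: μ(1) = 1, μ(2) = -1, μ(3) = -1, μ(5) = -1, μ(6) = 1, μ(7) = -1, μ(10) = 1, μ(11) = -1, μ(13) = -1, μ(14) = 1, μ(15) = 1, μ(17) = -1, μ(19) = -1, μ(21) = 1, μ(22) = 1, μ(23) = -1, μ(26) = 1, μ(29) = -1, μ(30) = -1, μ(31) = -1, μ(33) = 1, μ(34) = 1, μ(35) = 1, μ(37) = -1, μ(38) = 1, μ(39) = 1, μ(41) = -1, μ(42) = -1, μ(43) = -1, μ(46) = 1, μ(47) = -1, μ(51) = 1, μ(53) = -1, μ(55) = 1, μ(57) = 1, μ(58) = 1, μ(59) = -1, μ(61) = -1, μ(62) = 1, μ(65) = 1, μ(66) = -1, μ(67) = -1, μ(69) = 1, μ(70) = -1, μ(71) = -1, μ(73) = -1, μ(74) = 1, μ(77) = 1, μ(78) = -1, μ(79) = -1, μ(82) = 1, μ(83) = -1, μ(85) = 1, μ(86) = 1, μ(87) = 1, μ(89) = -1, μ(91) = 1, μ(93) = 1, with μ = 0 on non-squarefree integers. Summing μ(k)/k for k where μ(k) ≠ 0 gives 160646574025887074368700140133097/7922913965448516923550179200452770 ≈ 0.0203. (PNT ⟺ this sum → 0 as n → ∞.)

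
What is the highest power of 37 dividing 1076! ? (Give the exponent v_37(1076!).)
v_37(1076!) = 29

Legendre's formula: v_p(n!) = Σ_{k ≥ 1} ⌊n / p^k⌋. For p = 37, n = 1076, the terms are:
  ⌊1076/37^1⌋ = ⌊1076/37⌋ = 29
(the next term ⌊1076/37^2⌋ = 0, terminating the sum). Summing: v_37(1076!) = 29 = 29.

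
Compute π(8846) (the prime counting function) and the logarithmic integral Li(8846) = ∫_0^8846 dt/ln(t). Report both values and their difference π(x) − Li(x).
π(8846) = 1102;  Li(8846) ≈ 1120.02;  π(x) − Li(x) ≈ -18.02.

Direct count of primes ≤ 8846 gives π(8846) = 1102. Numerical evaluation of the logarithmic integral gives Li(8846) ≈ 1120.02. The difference π(x) − Li(x) ≈ -18.02 is typically negative for small/moderate x (Li(x) overestimates), though Littlewood's theorem shows this sign changes infinitely often.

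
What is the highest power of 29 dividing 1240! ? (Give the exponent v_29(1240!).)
v_29(1240!) = 43

Legendre's formula: v_p(n!) = Σ_{k ≥ 1} ⌊n / p^k⌋. For p = 29, n = 1240, the terms are:
  ⌊1240/29^1⌋ = ⌊1240/29⌋ = 42
  ⌊1240/29^2⌋ = ⌊1240/841⌋ = 1
(the next term ⌊1240/29^3⌋ = 0, terminating the sum). Summing: v_29(1240!) = 42 + 1 = 43.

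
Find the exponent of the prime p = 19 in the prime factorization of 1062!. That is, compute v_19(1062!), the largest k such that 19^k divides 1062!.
v_19(1062!) = 57

Legendre's formula: v_p(n!) = Σ_{k ≥ 1} ⌊n / p^k⌋. For p = 19, n = 1062, the terms are:
  ⌊1062/19^1⌋ = ⌊1062/19⌋ = 55
  ⌊1062/19^2⌋ = ⌊1062/361⌋ = 2
(the next term ⌊1062/19^3⌋ = 0, terminating the sum). Summing: v_19(1062!) = 55 + 2 = 57.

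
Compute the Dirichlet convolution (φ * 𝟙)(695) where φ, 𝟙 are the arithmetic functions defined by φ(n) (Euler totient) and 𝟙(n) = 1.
(φ * 𝟙)(695) = 695

Divisors of 695: [1, 5, 139, 695]. For each d | 695:
  d = 1: φ(1) · 𝟙(695/1) = 1 · 1 = 1
  d = 5: φ(5) · 𝟙(695/5) = 4 · 1 = 4
  d = 139: φ(139) · 𝟙(695/139) = 138 · 1 = 138
  d = 695: φ(695) · 𝟙(695/695) = 552 · 1 = 552
Summing: (φ * 𝟙)(695) = 1 + 4 + 138 + 552 = 695.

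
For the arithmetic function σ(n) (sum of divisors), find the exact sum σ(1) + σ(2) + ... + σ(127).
Σ_{n ≤ 127} σ(n) = 13280

Compute σ(n) for each 1 ≤ n ≤ 127: σ(1) = 1, σ(2) = 3, σ(3) = 4, σ(4) = 7, σ(5) = 6, σ(6) = 12, σ(7) = 8, σ(8) = 15, σ(9) = 13, σ(10) = 18, σ(11) = 12, σ(12) = 28, σ(13) = 14, σ(14) = 24, σ(15) = 24, σ(16) = 31, σ(17) = 18, σ(18) = 39, σ(19) = 20, σ(20) = 42, σ(21) = 32, σ(22) = 36, σ(23) = 24, σ(24) = 60, σ(25) = 31, σ(26) = 42, σ(27) = 40, σ(28) = 56, σ(29) = 30, σ(30) = 72, σ(31) = 32, σ(32) = 63, σ(33) = 48, σ(34) = 54, σ(35) = 48, σ(36) = 91, σ(37) = 38, σ(38) = 60, σ(39) = 56, σ(40) = 90, σ(41) = 42, σ(42) = 96, σ(43) = 44, σ(44) = 84, σ(45) = 78, σ(46) = 72, σ(47) = 48, σ(48) = 124, σ(49) = 57, σ(50) = 93, σ(51) = 72, σ(52) = 98, σ(53) = 54, σ(54) = 120, σ(55) = 72, σ(56) = 120, σ(57) = 80, σ(58) = 90, σ(59) = 60, σ(60) = 168, σ(61) = 62, σ(62) = 96, σ(63) = 104, σ(64) = 127, σ(65) = 84, σ(66) = 144, σ(67) = 68, σ(68) = 126, σ(69) = 96, σ(70) = 144, σ(71) = 72, σ(72) = 195, σ(73) = 74, σ(74) = 114, σ(75) = 124, σ(76) = 140, σ(77) = 96, σ(78) = 168, σ(79) = 80, σ(80) = 186, σ(81) = 121, σ(82) = 126, σ(83) = 84, σ(84) = 224, σ(85) = 108, σ(86) = 132, σ(87) = 120, σ(88) = 180, σ(89) = 90, σ(90) = 234, σ(91) = 112, σ(92) = 168, σ(93) = 128, σ(94) = 144, σ(95) = 120, σ(96) = 252, σ(97) = 98, σ(98) = 171, σ(99) = 156, σ(100) = 217, σ(101) = 102, σ(102) = 216, σ(103) = 104, σ(104) = 210, σ(105) = 192, σ(106) = 162, σ(107) = 108, σ(108) = 280, σ(109) = 110, σ(110) = 216, σ(111) = 152, σ(112) = 248, σ(113) = 114, σ(114) = 240, σ(115) = 144, σ(116) = 210, σ(117) = 182, σ(118) = 180, σ(119) = 144, σ(120) = 360, σ(121) = 133, σ(122) = 186, σ(123) = 168, σ(124) = 224, σ(125) = 156, σ(126) = 312, σ(127) = 128. Summing all 127 values: 13280. (Average order: Σ_{n ≤ x} σ(n) ~ (π²/12) x². For x = 127, (π²/12)·127² ≈ 13265.57.)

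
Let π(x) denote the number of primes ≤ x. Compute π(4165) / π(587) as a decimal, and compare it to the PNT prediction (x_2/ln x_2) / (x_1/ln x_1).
π(4165)/π(587) = 573/107 ≈ 5.3551;  PNT prediction ≈ 5.4273.

π(587) = 107 and π(4165) = 573, so π(4165)/π(587) ≈ 5.3551. The PNT-predicted ratio is (4165/ln(4165)) / (587/ln(587)) ≈ 5.4273. The two agree to within a few percent, as expected.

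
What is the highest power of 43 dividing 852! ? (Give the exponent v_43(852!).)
v_43(852!) = 19

Legendre's formula: v_p(n!) = Σ_{k ≥ 1} ⌊n / p^k⌋. For p = 43, n = 852, the terms are:
  ⌊852/43^1⌋ = ⌊852/43⌋ = 19
(the next term ⌊852/43^2⌋ = 0, terminating the sum). Summing: v_43(852!) = 19 = 19.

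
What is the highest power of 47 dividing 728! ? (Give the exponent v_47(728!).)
v_47(728!) = 15

Legendre's formula: v_p(n!) = Σ_{k ≥ 1} ⌊n / p^k⌋. For p = 47, n = 728, the terms are:
  ⌊728/47^1⌋ = ⌊728/47⌋ = 15
(the next term ⌊728/47^2⌋ = 0, terminating the sum). Summing: v_47(728!) = 15 = 15.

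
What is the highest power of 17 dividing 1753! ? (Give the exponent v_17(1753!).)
v_17(1753!) = 109

Legendre's formula: v_p(n!) = Σ_{k ≥ 1} ⌊n / p^k⌋. For p = 17, n = 1753, the terms are:
  ⌊1753/17^1⌋ = ⌊1753/17⌋ = 103
  ⌊1753/17^2⌋ = ⌊1753/289⌋ = 6
(the next term ⌊1753/17^3⌋ = 0, terminating the sum). Summing: v_17(1753!) = 103 + 6 = 109.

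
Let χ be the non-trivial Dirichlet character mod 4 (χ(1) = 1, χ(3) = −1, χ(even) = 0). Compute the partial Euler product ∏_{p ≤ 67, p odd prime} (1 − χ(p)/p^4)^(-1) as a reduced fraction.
∏ = 1651066280281380138536686837541579766361280941939967829361597654494040671703/1669523570694536178861740034086625672835197425049896317943747132528787456000

The odd primes p ≤ 67 are [3, 5, 7, 11, 13, 17, 19, 23, 29, 31, 37, 41, 43, 47, 53, 59, 61, 67]. For each, χ(p) = 1 if p ≡ 1 mod 4, χ(p) = −1 if p ≡ 3 mod 4. Taking (1 − χ(p)/p^4)^(-1) = p^4/(p^4 − χ(p)): (1 − (-1)/3^4)^(-1) · (1 − (1)/5^4)^(-1) · (1 − (-1)/7^4)^(-1) · (1 − (-1)/11^4)^(-1) · (1 − (1)/13^4)^(-1) · (1 − (1)/17^4)^(-1) · (1 − (-1)/19^4)^(-1) · (1 − (-1)/23^4)^(-1) · (1 − (1)/29^4)^(-1) · (1 − (-1)/31^4)^(-1) · (1 − (1)/37^4)^(-1) · (1 − (1)/41^4)^(-1) · (1 − (-1)/43^4)^(-1) · (1 − (-1)/47^4)^(-1) · (1 − (1)/53^4)^(-1) · (1 − (-1)/59^4)^(-1) · (1 − (1)/61^4)^(-1) · (1 − (-1)/67^4)^(-1) = 1651066280281380138536686837541579766361280941939967829361597654494040671703/1669523570694536178861740034086625672835197425049896317943747132528787456000.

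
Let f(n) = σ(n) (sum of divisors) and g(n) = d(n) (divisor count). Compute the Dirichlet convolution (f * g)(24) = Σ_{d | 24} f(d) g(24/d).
(σ * d)(24) = 252

Divisors of 24: [1, 2, 3, 4, 6, 8, 12, 24]. For each d | 24:
  d = 1: σ(1) · d(24/1) = 1 · 8 = 8
  d = 2: σ(2) · d(24/2) = 3 · 6 = 18
  d = 3: σ(3) · d(24/3) = 4 · 4 = 16
  d = 4: σ(4) · d(24/4) = 7 · 4 = 28
  d = 6: σ(6) · d(24/6) = 12 · 3 = 36
  d = 8: σ(8) · d(24/8) = 15 · 2 = 30
  d = 12: σ(12) · d(24/12) = 28 · 2 = 56
  d = 24: σ(24) · d(24/24) = 60 · 1 = 60
Summing: (σ * d)(24) = 8 + 18 + 16 + 28 + 36 + 30 + 56 + 60 = 252.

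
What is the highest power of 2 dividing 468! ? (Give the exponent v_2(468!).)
v_2(468!) = 463

Legendre's formula: v_p(n!) = Σ_{k ≥ 1} ⌊n / p^k⌋. For p = 2, n = 468, the terms are:
  ⌊468/2^1⌋ = ⌊468/2⌋ = 234
  ⌊468/2^2⌋ = ⌊468/4⌋ = 117
  ⌊468/2^3⌋ = ⌊468/8⌋ = 58
  ⌊468/2^4⌋ = ⌊468/16⌋ = 29
  ⌊468/2^5⌋ = ⌊468/32⌋ = 14
  ⌊468/2^6⌋ = ⌊468/64⌋ = 7
  ⌊468/2^7⌋ = ⌊468/128⌋ = 3
  ⌊468/2^8⌋ = ⌊468/256⌋ = 1
(the next term ⌊468/2^9⌋ = 0, terminating the sum). Summing: v_2(468!) = 234 + 117 + 58 + 29 + 14 + 7 + 3 + 1 = 463.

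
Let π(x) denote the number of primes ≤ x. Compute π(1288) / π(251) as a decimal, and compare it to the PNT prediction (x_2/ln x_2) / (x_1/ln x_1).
π(1288)/π(251) = 208/54 ≈ 3.8519;  PNT prediction ≈ 3.9595.

π(251) = 54 and π(1288) = 208, so π(1288)/π(251) ≈ 3.8519. The PNT-predicted ratio is (1288/ln(1288)) / (251/ln(251)) ≈ 3.9595. The two agree to within a few percent, as expected.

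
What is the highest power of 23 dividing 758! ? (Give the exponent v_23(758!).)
v_23(758!) = 33

Legendre's formula: v_p(n!) = Σ_{k ≥ 1} ⌊n / p^k⌋. For p = 23, n = 758, the terms are:
  ⌊758/23^1⌋ = ⌊758/23⌋ = 32
  ⌊758/23^2⌋ = ⌊758/529⌋ = 1
(the next term ⌊758/23^3⌋ = 0, terminating the sum). Summing: v_23(758!) = 32 + 1 = 33.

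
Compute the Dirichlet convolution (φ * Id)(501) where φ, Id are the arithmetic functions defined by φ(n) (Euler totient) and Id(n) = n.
(φ * Id)(501) = 1665

Divisors of 501: [1, 3, 167, 501]. For each d | 501:
  d = 1: φ(1) · Id(501/1) = 1 · 501 = 501
  d = 3: φ(3) · Id(501/3) = 2 · 167 = 334
  d = 167: φ(167) · Id(501/167) = 166 · 3 = 498
  d = 501: φ(501) · Id(501/501) = 332 · 1 = 332
Summing: (φ * Id)(501) = 501 + 334 + 498 + 332 = 1665.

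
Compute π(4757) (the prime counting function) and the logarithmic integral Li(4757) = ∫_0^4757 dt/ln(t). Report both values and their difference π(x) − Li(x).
π(4757) = 640;  Li(4757) ≈ 655.67;  π(x) − Li(x) ≈ -15.67.

Direct count of primes ≤ 4757 gives π(4757) = 640. Numerical evaluation of the logarithmic integral gives Li(4757) ≈ 655.67. The difference π(x) − Li(x) ≈ -15.67 is typically negative for small/moderate x (Li(x) overestimates), though Littlewood's theorem shows this sign changes infinitely often.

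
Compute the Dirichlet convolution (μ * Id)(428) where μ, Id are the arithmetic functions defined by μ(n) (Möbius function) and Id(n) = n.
(μ * Id)(428) = 212

Divisors of 428: [1, 2, 4, 107, 214, 428]. For each d | 428:
  d = 1: μ(1) · Id(428/1) = 1 · 428 = 428
  d = 2: μ(2) · Id(428/2) = -1 · 214 = -214
  d = 4: μ(4) · Id(428/4) = 0 · 107 = 0
  d = 107: μ(107) · Id(428/107) = -1 · 4 = -4
  d = 214: μ(214) · Id(428/214) = 1 · 2 = 2
  d = 428: μ(428) · Id(428/428) = 0 · 1 = 0
Summing: (μ * Id)(428) = 428 + -214 + 0 + -4 + 2 + 0 = 212.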